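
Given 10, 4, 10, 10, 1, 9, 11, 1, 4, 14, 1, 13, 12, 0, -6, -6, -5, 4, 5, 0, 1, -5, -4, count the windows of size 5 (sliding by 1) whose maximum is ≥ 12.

8

[10, 4, 10, 10, 1] → max 10
[4, 10, 10, 1, 9] → max 10
[10, 10, 1, 9, 11] → max 11
[10, 1, 9, 11, 1] → max 11
[1, 9, 11, 1, 4] → max 11
[9, 11, 1, 4, 14] → max 14  ≥ 12 ✓
[11, 1, 4, 14, 1] → max 14  ≥ 12 ✓
[1, 4, 14, 1, 13] → max 14  ≥ 12 ✓
[4, 14, 1, 13, 12] → max 14  ≥ 12 ✓
[14, 1, 13, 12, 0] → max 14  ≥ 12 ✓
[1, 13, 12, 0, -6] → max 13  ≥ 12 ✓
[13, 12, 0, -6, -6] → max 13  ≥ 12 ✓
[12, 0, -6, -6, -5] → max 12  ≥ 12 ✓
[0, -6, -6, -5, 4] → max 4
[-6, -6, -5, 4, 5] → max 5
[-6, -5, 4, 5, 0] → max 5
[-5, 4, 5, 0, 1] → max 5
[4, 5, 0, 1, -5] → max 5
[5, 0, 1, -5, -4] → max 5
8 windows satisfy the condition.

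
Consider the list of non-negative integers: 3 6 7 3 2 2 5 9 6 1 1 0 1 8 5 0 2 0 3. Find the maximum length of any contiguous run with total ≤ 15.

6

[3] sum 3 len 1
[3, 6] sum 9 len 2
[6, 7] sum 13 len 2
[7, 3] sum 10 len 2
[7, 3, 2] sum 12 len 3
[7, 3, 2, 2] sum 14 len 4
[3, 2, 2, 5] sum 12 len 4
[5, 9] sum 14 len 2
[9, 6] sum 15 len 2
[6, 1] sum 7 len 2
[6, 1, 1] sum 8 len 3
[6, 1, 1, 0] sum 8 len 4
[6, 1, 1, 0, 1] sum 9 len 5
[1, 1, 0, 1, 8] sum 11 len 5
[1, 0, 1, 8, 5] sum 15 len 5
[1, 0, 1, 8, 5, 0] sum 15 len 6
[8, 5, 0, 2] sum 15 len 4
[8, 5, 0, 2, 0] sum 15 len 5
[5, 0, 2, 0, 3] sum 10 len 5
Longest length seen: 6.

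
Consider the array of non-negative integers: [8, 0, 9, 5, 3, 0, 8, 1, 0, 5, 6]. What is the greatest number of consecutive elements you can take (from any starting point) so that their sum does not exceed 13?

[8] sum 8 len 1
[8, 0] sum 8 len 2
[0, 9] sum 9 len 2
[5] sum 5 len 1
[5, 3] sum 8 len 2
[5, 3, 0] sum 8 len 3
[3, 0, 8] sum 11 len 3
[3, 0, 8, 1] sum 12 len 4
[3, 0, 8, 1, 0] sum 12 len 5
[1, 0, 5] sum 6 len 3
[1, 0, 5, 6] sum 12 len 4
Longest length seen: 5.

5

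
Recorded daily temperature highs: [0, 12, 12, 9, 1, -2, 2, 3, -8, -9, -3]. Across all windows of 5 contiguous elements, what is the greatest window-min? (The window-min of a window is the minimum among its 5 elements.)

0

0 12 12 9 1 → min 0
12 12 9 1 -2 → min -2
12 9 1 -2 2 → min -2
9 1 -2 2 3 → min -2
1 -2 2 3 -8 → min -8
-2 2 3 -8 -9 → min -9
2 3 -8 -9 -3 → min -9
Greatest of these is 0.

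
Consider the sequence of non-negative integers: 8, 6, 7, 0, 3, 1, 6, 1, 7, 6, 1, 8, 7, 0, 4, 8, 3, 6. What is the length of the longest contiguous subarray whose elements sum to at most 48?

12

Extend to the right; shrink from the left whenever the sum exceeds 48:
→ 8: sum 8, len 1
→ 6: sum 14, len 2
→ 7: sum 21, len 3
→ 0: sum 21, len 4
→ 3: sum 24, len 5
→ 1: sum 25, len 6
→ 6: sum 31, len 7
→ 1: sum 32, len 8
→ 7: sum 39, len 9
→ 6: sum 45, len 10
→ 1: sum 46, len 11
→ 8 (dropped 8): sum 46, len 11
→ 7 (dropped 6): sum 47, len 11
→ 0: sum 47, len 12
→ 4 (dropped 7): sum 44, len 12
→ 8 (dropped 0, 3, 1): sum 48, len 10
→ 3 (dropped 6): sum 45, len 10
→ 6 (dropped 1, 7): sum 43, len 9
Longest length seen: 12.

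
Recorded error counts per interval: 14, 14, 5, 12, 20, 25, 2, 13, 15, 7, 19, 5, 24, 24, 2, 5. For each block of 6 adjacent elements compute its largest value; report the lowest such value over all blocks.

Window maxs for each of the 11 positions:
[14, 14, 5, 12, 20, 25] → max 25
[14, 5, 12, 20, 25, 2] → max 25
[5, 12, 20, 25, 2, 13] → max 25
[12, 20, 25, 2, 13, 15] → max 25
[20, 25, 2, 13, 15, 7] → max 25
[25, 2, 13, 15, 7, 19] → max 25
[2, 13, 15, 7, 19, 5] → max 19
[13, 15, 7, 19, 5, 24] → max 24
[15, 7, 19, 5, 24, 24] → max 24
[7, 19, 5, 24, 24, 2] → max 24
[19, 5, 24, 24, 2, 5] → max 24
Lowest of these is 19.

19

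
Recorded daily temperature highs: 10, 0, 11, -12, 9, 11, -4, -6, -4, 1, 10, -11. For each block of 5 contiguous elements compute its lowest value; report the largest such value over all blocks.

-6

10 0 11 -12 9 → min -12
0 11 -12 9 11 → min -12
11 -12 9 11 -4 → min -12
-12 9 11 -4 -6 → min -12
9 11 -4 -6 -4 → min -6
11 -4 -6 -4 1 → min -6
-4 -6 -4 1 10 → min -6
-6 -4 1 10 -11 → min -11
Largest of these is -6.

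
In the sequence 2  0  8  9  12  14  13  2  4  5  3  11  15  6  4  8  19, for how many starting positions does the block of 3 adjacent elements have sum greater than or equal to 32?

3

(2, 0, 8) → sum 10
(0, 8, 9) → sum 17
(8, 9, 12) → sum 29
(9, 12, 14) → sum 35  ≥ 32 ✓
(12, 14, 13) → sum 39  ≥ 32 ✓
(14, 13, 2) → sum 29
(13, 2, 4) → sum 19
(2, 4, 5) → sum 11
(4, 5, 3) → sum 12
(5, 3, 11) → sum 19
(3, 11, 15) → sum 29
(11, 15, 6) → sum 32  ≥ 32 ✓
(15, 6, 4) → sum 25
(6, 4, 8) → sum 18
(4, 8, 19) → sum 31
3 windows satisfy the condition.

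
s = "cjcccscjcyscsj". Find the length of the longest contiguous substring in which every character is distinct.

[c] len 1
[c, j] len 2
[j, c] len 2
[c] len 1
[c] len 1
[c, s] len 2
[s, c] len 2
[s, c, j] len 3
[j, c] len 2
[j, c, y] len 3
[j, c, y, s] len 4
[y, s, c] len 3
[c, s] len 2
[c, s, j] len 3
Longest all-distinct length: 4.

4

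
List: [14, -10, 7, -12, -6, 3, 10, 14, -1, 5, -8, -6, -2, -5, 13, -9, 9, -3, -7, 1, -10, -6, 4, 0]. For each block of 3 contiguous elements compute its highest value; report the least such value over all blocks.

-2

[14, -10, 7] → max 14
[-10, 7, -12] → max 7
[7, -12, -6] → max 7
[-12, -6, 3] → max 3
[-6, 3, 10] → max 10
[3, 10, 14] → max 14
[10, 14, -1] → max 14
[14, -1, 5] → max 14
[-1, 5, -8] → max 5
[5, -8, -6] → max 5
[-8, -6, -2] → max -2
[-6, -2, -5] → max -2
[-2, -5, 13] → max 13
[-5, 13, -9] → max 13
[13, -9, 9] → max 13
[-9, 9, -3] → max 9
[9, -3, -7] → max 9
[-3, -7, 1] → max 1
[-7, 1, -10] → max 1
[1, -10, -6] → max 1
[-10, -6, 4] → max 4
[-6, 4, 0] → max 4
Least of these is -2.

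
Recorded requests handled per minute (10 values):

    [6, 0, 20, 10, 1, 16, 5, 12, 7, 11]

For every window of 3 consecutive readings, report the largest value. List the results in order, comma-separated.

20, 20, 20, 16, 16, 16, 12, 12

6 0 20 → max 20
0 20 10 → max 20
20 10 1 → max 20
10 1 16 → max 16
1 16 5 → max 16
16 5 12 → max 16
5 12 7 → max 12
12 7 11 → max 12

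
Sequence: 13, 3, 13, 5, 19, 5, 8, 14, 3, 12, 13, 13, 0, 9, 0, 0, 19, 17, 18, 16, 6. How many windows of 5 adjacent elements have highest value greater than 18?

10

13 3 13 5 19 → max 19  > 18 ✓
3 13 5 19 5 → max 19  > 18 ✓
13 5 19 5 8 → max 19  > 18 ✓
5 19 5 8 14 → max 19  > 18 ✓
19 5 8 14 3 → max 19  > 18 ✓
5 8 14 3 12 → max 14
8 14 3 12 13 → max 14
14 3 12 13 13 → max 14
3 12 13 13 0 → max 13
12 13 13 0 9 → max 13
13 13 0 9 0 → max 13
13 0 9 0 0 → max 13
0 9 0 0 19 → max 19  > 18 ✓
9 0 0 19 17 → max 19  > 18 ✓
0 0 19 17 18 → max 19  > 18 ✓
0 19 17 18 16 → max 19  > 18 ✓
19 17 18 16 6 → max 19  > 18 ✓
10 windows satisfy the condition.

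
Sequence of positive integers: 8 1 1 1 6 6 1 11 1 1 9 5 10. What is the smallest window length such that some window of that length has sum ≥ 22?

add 8: running sum 8 < 22
add 1: running sum 9 < 22
add 1: running sum 10 < 22
add 1: running sum 11 < 22
add 6: running sum 17 < 22
add 6: shortest ending here [8, 1, 1, 1, 6, 6] sum 23, len 6
add 1: shortest ending here [8, 1, 1, 1, 6, 6, 1] sum 24, len 7
add 11: shortest ending here [6, 6, 1, 11] sum 24, len 4
add 1: shortest ending here [6, 6, 1, 11, 1] sum 25, len 5
add 1: shortest ending here [6, 6, 1, 11, 1, 1] sum 26, len 6
add 9: shortest ending here [11, 1, 1, 9] sum 22, len 4
add 5: shortest ending here [11, 1, 1, 9, 5] sum 27, len 5
add 10: shortest ending here [9, 5, 10] sum 24, len 3
Shortest qualifying length: 3.

3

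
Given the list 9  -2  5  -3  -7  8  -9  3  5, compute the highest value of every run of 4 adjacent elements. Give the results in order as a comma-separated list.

(9, -2, 5, -3) → max 9
(-2, 5, -3, -7) → max 5
(5, -3, -7, 8) → max 8
(-3, -7, 8, -9) → max 8
(-7, 8, -9, 3) → max 8
(8, -9, 3, 5) → max 8

9, 5, 8, 8, 8, 8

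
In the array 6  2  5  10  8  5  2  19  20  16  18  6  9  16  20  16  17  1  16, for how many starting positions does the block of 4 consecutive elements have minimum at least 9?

(6, 2, 5, 10) → min 2
(2, 5, 10, 8) → min 2
(5, 10, 8, 5) → min 5
(10, 8, 5, 2) → min 2
(8, 5, 2, 19) → min 2
(5, 2, 19, 20) → min 2
(2, 19, 20, 16) → min 2
(19, 20, 16, 18) → min 16  ≥ 9 ✓
(20, 16, 18, 6) → min 6
(16, 18, 6, 9) → min 6
(18, 6, 9, 16) → min 6
(6, 9, 16, 20) → min 6
(9, 16, 20, 16) → min 9  ≥ 9 ✓
(16, 20, 16, 17) → min 16  ≥ 9 ✓
(20, 16, 17, 1) → min 1
(16, 17, 1, 16) → min 1
3 windows satisfy the condition.

3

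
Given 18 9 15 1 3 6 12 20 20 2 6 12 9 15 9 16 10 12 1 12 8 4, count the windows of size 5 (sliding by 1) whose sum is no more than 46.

7

18 9 15 1 3 → sum 46  ≤ 46 ✓
9 15 1 3 6 → sum 34  ≤ 46 ✓
15 1 3 6 12 → sum 37  ≤ 46 ✓
1 3 6 12 20 → sum 42  ≤ 46 ✓
3 6 12 20 20 → sum 61
6 12 20 20 2 → sum 60
12 20 20 2 6 → sum 60
20 20 2 6 12 → sum 60
20 2 6 12 9 → sum 49
2 6 12 9 15 → sum 44  ≤ 46 ✓
6 12 9 15 9 → sum 51
12 9 15 9 16 → sum 61
9 15 9 16 10 → sum 59
15 9 16 10 12 → sum 62
9 16 10 12 1 → sum 48
16 10 12 1 12 → sum 51
10 12 1 12 8 → sum 43  ≤ 46 ✓
12 1 12 8 4 → sum 37  ≤ 46 ✓
7 windows satisfy the condition.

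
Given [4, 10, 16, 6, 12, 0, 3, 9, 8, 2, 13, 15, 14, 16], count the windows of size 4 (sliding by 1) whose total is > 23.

8

[4, 10, 16, 6] → sum 36  > 23 ✓
[10, 16, 6, 12] → sum 44  > 23 ✓
[16, 6, 12, 0] → sum 34  > 23 ✓
[6, 12, 0, 3] → sum 21
[12, 0, 3, 9] → sum 24  > 23 ✓
[0, 3, 9, 8] → sum 20
[3, 9, 8, 2] → sum 22
[9, 8, 2, 13] → sum 32  > 23 ✓
[8, 2, 13, 15] → sum 38  > 23 ✓
[2, 13, 15, 14] → sum 44  > 23 ✓
[13, 15, 14, 16] → sum 58  > 23 ✓
8 windows satisfy the condition.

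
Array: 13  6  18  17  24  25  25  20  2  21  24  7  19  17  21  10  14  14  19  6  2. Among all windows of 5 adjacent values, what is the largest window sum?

[13, 6, 18, 17, 24] → sum 78
[6, 18, 17, 24, 25] → sum 90
[18, 17, 24, 25, 25] → sum 109
[17, 24, 25, 25, 20] → sum 111
[24, 25, 25, 20, 2] → sum 96
[25, 25, 20, 2, 21] → sum 93
[25, 20, 2, 21, 24] → sum 92
[20, 2, 21, 24, 7] → sum 74
[2, 21, 24, 7, 19] → sum 73
[21, 24, 7, 19, 17] → sum 88
[24, 7, 19, 17, 21] → sum 88
[7, 19, 17, 21, 10] → sum 74
[19, 17, 21, 10, 14] → sum 81
[17, 21, 10, 14, 14] → sum 76
[21, 10, 14, 14, 19] → sum 78
[10, 14, 14, 19, 6] → sum 63
[14, 14, 19, 6, 2] → sum 55
Largest of these is 111.

111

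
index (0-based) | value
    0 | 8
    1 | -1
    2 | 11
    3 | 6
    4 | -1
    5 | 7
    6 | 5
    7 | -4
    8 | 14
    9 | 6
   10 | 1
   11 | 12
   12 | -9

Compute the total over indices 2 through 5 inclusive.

23

Elements at indices 2..5: 11, 6, -1, 7
sum(11, 6, -1, 7) = 23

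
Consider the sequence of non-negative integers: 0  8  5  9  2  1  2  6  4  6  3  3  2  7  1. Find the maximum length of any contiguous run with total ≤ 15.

5

Extend to the right; shrink from the left whenever the sum exceeds 15:
add 0: [0] sum 0, len 1
add 8: [0, 8] sum 8, len 2
add 5: [0, 8, 5] sum 13, len 3
add 9: [5, 9] sum 14, len 2
add 2: [9, 2] sum 11, len 2
add 1: [9, 2, 1] sum 12, len 3
add 2: [9, 2, 1, 2] sum 14, len 4
add 6: [2, 1, 2, 6] sum 11, len 4
add 4: [2, 1, 2, 6, 4] sum 15, len 5
add 6: [4, 6] sum 10, len 2
add 3: [4, 6, 3] sum 13, len 3
add 3: [6, 3, 3] sum 12, len 3
add 2: [6, 3, 3, 2] sum 14, len 4
add 7: [3, 3, 2, 7] sum 15, len 4
add 1: [3, 2, 7, 1] sum 13, len 4
Longest length seen: 5.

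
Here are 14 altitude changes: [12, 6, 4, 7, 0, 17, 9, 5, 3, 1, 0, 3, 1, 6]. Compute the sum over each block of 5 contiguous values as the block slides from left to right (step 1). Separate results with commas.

12 6 4 7 0 → sum 29
6 4 7 0 17 → sum 34
4 7 0 17 9 → sum 37
7 0 17 9 5 → sum 38
0 17 9 5 3 → sum 34
17 9 5 3 1 → sum 35
9 5 3 1 0 → sum 18
5 3 1 0 3 → sum 12
3 1 0 3 1 → sum 8
1 0 3 1 6 → sum 11

29, 34, 37, 38, 34, 35, 18, 12, 8, 11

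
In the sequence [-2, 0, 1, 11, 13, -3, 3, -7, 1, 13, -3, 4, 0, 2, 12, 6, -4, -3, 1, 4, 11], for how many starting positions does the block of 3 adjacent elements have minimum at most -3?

12

-2 0 1 → min -2
0 1 11 → min 0
1 11 13 → min 1
11 13 -3 → min -3  ≤ -3 ✓
13 -3 3 → min -3  ≤ -3 ✓
-3 3 -7 → min -7  ≤ -3 ✓
3 -7 1 → min -7  ≤ -3 ✓
-7 1 13 → min -7  ≤ -3 ✓
1 13 -3 → min -3  ≤ -3 ✓
13 -3 4 → min -3  ≤ -3 ✓
-3 4 0 → min -3  ≤ -3 ✓
4 0 2 → min 0
0 2 12 → min 0
2 12 6 → min 2
12 6 -4 → min -4  ≤ -3 ✓
6 -4 -3 → min -4  ≤ -3 ✓
-4 -3 1 → min -4  ≤ -3 ✓
-3 1 4 → min -3  ≤ -3 ✓
1 4 11 → min 1
12 windows satisfy the condition.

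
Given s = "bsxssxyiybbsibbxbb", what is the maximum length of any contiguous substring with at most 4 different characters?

[b] 1 distinct, len 1
[b, s] 2 distinct, len 2
[b, s, x] 3 distinct, len 3
[b, s, x, s] 3 distinct, len 4
[b, s, x, s, s] 3 distinct, len 5
[b, s, x, s, s, x] 3 distinct, len 6
[b, s, x, s, s, x, y] 4 distinct, len 7
[s, x, s, s, x, y, i] 4 distinct, len 7
[s, x, s, s, x, y, i, y] 4 distinct, len 8
[x, y, i, y, b] 4 distinct, len 5
[x, y, i, y, b, b] 4 distinct, len 6
[y, i, y, b, b, s] 4 distinct, len 6
[y, i, y, b, b, s, i] 4 distinct, len 7
[y, i, y, b, b, s, i, b] 4 distinct, len 8
[y, i, y, b, b, s, i, b, b] 4 distinct, len 9
[b, b, s, i, b, b, x] 4 distinct, len 7
[b, b, s, i, b, b, x, b] 4 distinct, len 8
[b, b, s, i, b, b, x, b, b] 4 distinct, len 9
Longest length with ≤4 distinct: 9.

9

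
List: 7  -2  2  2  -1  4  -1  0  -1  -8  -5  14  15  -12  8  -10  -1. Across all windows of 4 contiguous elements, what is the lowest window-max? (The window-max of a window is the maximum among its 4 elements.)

0

(7, -2, 2, 2) → max 7
(-2, 2, 2, -1) → max 2
(2, 2, -1, 4) → max 4
(2, -1, 4, -1) → max 4
(-1, 4, -1, 0) → max 4
(4, -1, 0, -1) → max 4
(-1, 0, -1, -8) → max 0
(0, -1, -8, -5) → max 0
(-1, -8, -5, 14) → max 14
(-8, -5, 14, 15) → max 15
(-5, 14, 15, -12) → max 15
(14, 15, -12, 8) → max 15
(15, -12, 8, -10) → max 15
(-12, 8, -10, -1) → max 8
Lowest of these is 0.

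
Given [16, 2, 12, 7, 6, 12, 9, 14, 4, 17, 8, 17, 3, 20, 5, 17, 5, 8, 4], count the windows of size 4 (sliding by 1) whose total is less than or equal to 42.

(16, 2, 12, 7) → sum 37  ≤ 42 ✓
(2, 12, 7, 6) → sum 27  ≤ 42 ✓
(12, 7, 6, 12) → sum 37  ≤ 42 ✓
(7, 6, 12, 9) → sum 34  ≤ 42 ✓
(6, 12, 9, 14) → sum 41  ≤ 42 ✓
(12, 9, 14, 4) → sum 39  ≤ 42 ✓
(9, 14, 4, 17) → sum 44
(14, 4, 17, 8) → sum 43
(4, 17, 8, 17) → sum 46
(17, 8, 17, 3) → sum 45
(8, 17, 3, 20) → sum 48
(17, 3, 20, 5) → sum 45
(3, 20, 5, 17) → sum 45
(20, 5, 17, 5) → sum 47
(5, 17, 5, 8) → sum 35  ≤ 42 ✓
(17, 5, 8, 4) → sum 34  ≤ 42 ✓
8 windows satisfy the condition.

8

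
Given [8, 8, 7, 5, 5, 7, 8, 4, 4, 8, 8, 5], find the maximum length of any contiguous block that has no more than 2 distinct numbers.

5

Extend right; when distinct count exceeds 2, shrink from the left:
add 8: window [8] (1 distinct), len 1
add 8: window [8, 8] (1 distinct), len 2
add 7: window [8, 8, 7] (2 distinct), len 3
add 5: window [7, 5] (2 distinct), len 2
add 5: window [7, 5, 5] (2 distinct), len 3
add 7: window [7, 5, 5, 7] (2 distinct), len 4
add 8: window [7, 8] (2 distinct), len 2
add 4: window [8, 4] (2 distinct), len 2
add 4: window [8, 4, 4] (2 distinct), len 3
add 8: window [8, 4, 4, 8] (2 distinct), len 4
add 8: window [8, 4, 4, 8, 8] (2 distinct), len 5
add 5: window [8, 8, 5] (2 distinct), len 3
Longest length with ≤2 distinct: 5.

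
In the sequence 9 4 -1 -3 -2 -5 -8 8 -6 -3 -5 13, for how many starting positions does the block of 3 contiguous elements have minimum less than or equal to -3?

[9, 4, -1] → min -1
[4, -1, -3] → min -3  ≤ -3 ✓
[-1, -3, -2] → min -3  ≤ -3 ✓
[-3, -2, -5] → min -5  ≤ -3 ✓
[-2, -5, -8] → min -8  ≤ -3 ✓
[-5, -8, 8] → min -8  ≤ -3 ✓
[-8, 8, -6] → min -8  ≤ -3 ✓
[8, -6, -3] → min -6  ≤ -3 ✓
[-6, -3, -5] → min -6  ≤ -3 ✓
[-3, -5, 13] → min -5  ≤ -3 ✓
9 windows satisfy the condition.

9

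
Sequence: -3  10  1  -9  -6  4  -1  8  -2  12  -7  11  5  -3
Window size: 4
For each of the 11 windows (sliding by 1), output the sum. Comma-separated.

-1, -4, -10, -12, 5, 9, 17, 11, 14, 21, 6

Sliding a size-4 window across the 14 values:
[-3, 10, 1, -9] → sum -1
[10, 1, -9, -6] → sum -4
[1, -9, -6, 4] → sum -10
[-9, -6, 4, -1] → sum -12
[-6, 4, -1, 8] → sum 5
[4, -1, 8, -2] → sum 9
[-1, 8, -2, 12] → sum 17
[8, -2, 12, -7] → sum 11
[-2, 12, -7, 11] → sum 14
[12, -7, 11, 5] → sum 21
[-7, 11, 5, -3] → sum 6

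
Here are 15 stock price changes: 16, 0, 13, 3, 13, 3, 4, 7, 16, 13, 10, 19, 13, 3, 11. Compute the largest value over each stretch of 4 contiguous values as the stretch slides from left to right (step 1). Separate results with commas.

[16, 0, 13, 3] → max 16
[0, 13, 3, 13] → max 13
[13, 3, 13, 3] → max 13
[3, 13, 3, 4] → max 13
[13, 3, 4, 7] → max 13
[3, 4, 7, 16] → max 16
[4, 7, 16, 13] → max 16
[7, 16, 13, 10] → max 16
[16, 13, 10, 19] → max 19
[13, 10, 19, 13] → max 19
[10, 19, 13, 3] → max 19
[19, 13, 3, 11] → max 19

16, 13, 13, 13, 13, 16, 16, 16, 19, 19, 19, 19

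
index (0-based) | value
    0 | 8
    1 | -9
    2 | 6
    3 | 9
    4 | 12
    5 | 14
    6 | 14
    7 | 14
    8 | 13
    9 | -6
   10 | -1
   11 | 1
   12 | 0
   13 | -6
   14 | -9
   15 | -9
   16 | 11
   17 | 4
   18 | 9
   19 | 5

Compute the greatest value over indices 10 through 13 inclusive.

Elements at indices 10..13: -1, 1, 0, -6
max(-1, 1, 0, -6) = 1

1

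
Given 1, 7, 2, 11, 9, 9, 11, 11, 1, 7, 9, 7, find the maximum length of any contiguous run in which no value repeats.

[1] len 1
[1, 7] len 2
[1, 7, 2] len 3
[1, 7, 2, 11] len 4
[1, 7, 2, 11, 9] len 5
[9] len 1
[9, 11] len 2
[11] len 1
[11, 1] len 2
[11, 1, 7] len 3
[11, 1, 7, 9] len 4
[9, 7] len 2
Longest all-distinct length: 5.

5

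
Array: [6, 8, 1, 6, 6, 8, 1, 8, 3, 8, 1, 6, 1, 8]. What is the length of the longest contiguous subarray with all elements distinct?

4

add 6: [6] len 1
add 8: [6, 8] len 2
add 1: [6, 8, 1] len 3
add 6 (repeat 6, move left end past it): [8, 1, 6] len 3
add 6 (repeat 6, move left end past it): [6] len 1
add 8: [6, 8] len 2
add 1: [6, 8, 1] len 3
add 8 (repeat 8, move left end past it): [1, 8] len 2
add 3: [1, 8, 3] len 3
add 8 (repeat 8, move left end past it): [3, 8] len 2
add 1: [3, 8, 1] len 3
add 6: [3, 8, 1, 6] len 4
add 1 (repeat 1, move left end past it): [6, 1] len 2
add 8: [6, 1, 8] len 3
Longest all-distinct length: 4.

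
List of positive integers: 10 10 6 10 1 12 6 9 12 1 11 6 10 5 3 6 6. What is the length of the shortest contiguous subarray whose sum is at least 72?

add 10: running sum 10 < 72
add 10: running sum 20 < 72
add 6: running sum 26 < 72
add 10: running sum 36 < 72
add 1: running sum 37 < 72
add 12: running sum 49 < 72
add 6: running sum 55 < 72
add 9: running sum 64 < 72
end 8: [10, 10, 6, 10, 1, 12, 6, 9, 12] sum 76, len 9
end 9: [10, 10, 6, 10, 1, 12, 6, 9, 12, 1] sum 77, len 10
end 10: [10, 6, 10, 1, 12, 6, 9, 12, 1, 11] sum 78, len 10
end 11: [6, 10, 1, 12, 6, 9, 12, 1, 11, 6] sum 74, len 10
end 12: [10, 1, 12, 6, 9, 12, 1, 11, 6, 10] sum 78, len 10
end 13: [12, 6, 9, 12, 1, 11, 6, 10, 5] sum 72, len 9
end 14: [12, 6, 9, 12, 1, 11, 6, 10, 5, 3] sum 75, len 10
end 15: [12, 6, 9, 12, 1, 11, 6, 10, 5, 3, 6] sum 81, len 11
end 16: [6, 9, 12, 1, 11, 6, 10, 5, 3, 6, 6] sum 75, len 11
Shortest qualifying length: 9.

9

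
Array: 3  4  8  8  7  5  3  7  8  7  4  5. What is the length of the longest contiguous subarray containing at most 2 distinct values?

[3] 1 distinct, len 1
[3, 4] 2 distinct, len 2
[4, 8] 2 distinct, len 2
[4, 8, 8] 2 distinct, len 3
[8, 8, 7] 2 distinct, len 3
[7, 5] 2 distinct, len 2
[5, 3] 2 distinct, len 2
[3, 7] 2 distinct, len 2
[7, 8] 2 distinct, len 2
[7, 8, 7] 2 distinct, len 3
[7, 4] 2 distinct, len 2
[4, 5] 2 distinct, len 2
Longest length with ≤2 distinct: 3.

3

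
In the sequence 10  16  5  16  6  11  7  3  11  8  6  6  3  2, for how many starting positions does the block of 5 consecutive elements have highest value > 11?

4

(10, 16, 5, 16, 6) → max 16  > 11 ✓
(16, 5, 16, 6, 11) → max 16  > 11 ✓
(5, 16, 6, 11, 7) → max 16  > 11 ✓
(16, 6, 11, 7, 3) → max 16  > 11 ✓
(6, 11, 7, 3, 11) → max 11
(11, 7, 3, 11, 8) → max 11
(7, 3, 11, 8, 6) → max 11
(3, 11, 8, 6, 6) → max 11
(11, 8, 6, 6, 3) → max 11
(8, 6, 6, 3, 2) → max 8
4 windows satisfy the condition.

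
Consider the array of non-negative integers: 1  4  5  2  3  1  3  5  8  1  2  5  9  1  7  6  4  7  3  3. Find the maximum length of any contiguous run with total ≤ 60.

add 1: [1] sum 1, len 1
add 4: [1, 4] sum 5, len 2
add 5: [1, 4, 5] sum 10, len 3
add 2: [1, 4, 5, 2] sum 12, len 4
add 3: [1, 4, 5, 2, 3] sum 15, len 5
add 1: [1, 4, 5, 2, 3, 1] sum 16, len 6
add 3: [1, 4, 5, 2, 3, 1, 3] sum 19, len 7
add 5: [1, 4, 5, 2, 3, 1, 3, 5] sum 24, len 8
add 8: [1, 4, 5, 2, 3, 1, 3, 5, 8] sum 32, len 9
add 1: [1, 4, 5, 2, 3, 1, 3, 5, 8, 1] sum 33, len 10
add 2: [1, 4, 5, 2, 3, 1, 3, 5, 8, 1, 2] sum 35, len 11
add 5: [1, 4, 5, 2, 3, 1, 3, 5, 8, 1, 2, 5] sum 40, len 12
add 9: [1, 4, 5, 2, 3, 1, 3, 5, 8, 1, 2, 5, 9] sum 49, len 13
add 1: [1, 4, 5, 2, 3, 1, 3, 5, 8, 1, 2, 5, 9, 1] sum 50, len 14
add 7: [1, 4, 5, 2, 3, 1, 3, 5, 8, 1, 2, 5, 9, 1, 7] sum 57, len 15
add 6: [5, 2, 3, 1, 3, 5, 8, 1, 2, 5, 9, 1, 7, 6] sum 58, len 14
add 4: [2, 3, 1, 3, 5, 8, 1, 2, 5, 9, 1, 7, 6, 4] sum 57, len 14
add 7: [1, 3, 5, 8, 1, 2, 5, 9, 1, 7, 6, 4, 7] sum 59, len 13
add 3: [5, 8, 1, 2, 5, 9, 1, 7, 6, 4, 7, 3] sum 58, len 12
add 3: [8, 1, 2, 5, 9, 1, 7, 6, 4, 7, 3, 3] sum 56, len 12
Longest length seen: 15.

15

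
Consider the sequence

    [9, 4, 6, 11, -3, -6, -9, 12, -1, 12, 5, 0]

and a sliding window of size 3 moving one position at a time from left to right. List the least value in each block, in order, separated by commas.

4, 4, -3, -6, -9, -9, -9, -1, -1, 0

Sliding a size-3 window across the 12 values:
[9, 4, 6] → min 4
[4, 6, 11] → min 4
[6, 11, -3] → min -3
[11, -3, -6] → min -6
[-3, -6, -9] → min -9
[-6, -9, 12] → min -9
[-9, 12, -1] → min -9
[12, -1, 12] → min -1
[-1, 12, 5] → min -1
[12, 5, 0] → min 0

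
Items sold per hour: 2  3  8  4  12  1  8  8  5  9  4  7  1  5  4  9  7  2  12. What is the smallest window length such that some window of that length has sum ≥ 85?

14

add 2: running sum 2 < 85
add 3: running sum 5 < 85
add 8: running sum 13 < 85
add 4: running sum 17 < 85
add 12: running sum 29 < 85
add 1: running sum 30 < 85
add 8: running sum 38 < 85
add 8: running sum 46 < 85
add 5: running sum 51 < 85
add 9: running sum 60 < 85
add 4: running sum 64 < 85
add 7: running sum 71 < 85
add 1: running sum 72 < 85
add 5: running sum 77 < 85
add 4: running sum 81 < 85
end 15: [8, 4, 12, 1, 8, 8, 5, 9, 4, 7, 1, 5, 4, 9] sum 85, len 14
end 16: [8, 4, 12, 1, 8, 8, 5, 9, 4, 7, 1, 5, 4, 9, 7] sum 92, len 15
end 17: [4, 12, 1, 8, 8, 5, 9, 4, 7, 1, 5, 4, 9, 7, 2] sum 86, len 15
end 18: [12, 1, 8, 8, 5, 9, 4, 7, 1, 5, 4, 9, 7, 2, 12] sum 94, len 15
Shortest qualifying length: 14.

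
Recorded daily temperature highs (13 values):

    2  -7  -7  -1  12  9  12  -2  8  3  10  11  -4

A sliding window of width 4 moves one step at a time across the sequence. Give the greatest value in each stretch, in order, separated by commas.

2, 12, 12, 12, 12, 12, 12, 10, 11, 11

2 -7 -7 -1 → max 2
-7 -7 -1 12 → max 12
-7 -1 12 9 → max 12
-1 12 9 12 → max 12
12 9 12 -2 → max 12
9 12 -2 8 → max 12
12 -2 8 3 → max 12
-2 8 3 10 → max 10
8 3 10 11 → max 11
3 10 11 -4 → max 11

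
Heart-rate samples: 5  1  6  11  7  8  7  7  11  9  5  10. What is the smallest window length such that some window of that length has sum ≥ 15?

2

add 5: running sum 5 < 15
add 1: running sum 6 < 15
add 6: running sum 12 < 15
end 3: [6, 11] sum 17, len 2
end 4: [11, 7] sum 18, len 2
end 5: [7, 8] sum 15, len 2
end 6: [8, 7] sum 15, len 2
end 7: [8, 7, 7] sum 22, len 3
end 8: [7, 11] sum 18, len 2
end 9: [11, 9] sum 20, len 2
end 10: [11, 9, 5] sum 25, len 3
end 11: [5, 10] sum 15, len 2
Shortest qualifying length: 2.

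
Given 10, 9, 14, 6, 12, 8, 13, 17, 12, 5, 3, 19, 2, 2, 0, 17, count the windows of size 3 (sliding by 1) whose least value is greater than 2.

10 9 14 → min 9  > 2 ✓
9 14 6 → min 6  > 2 ✓
14 6 12 → min 6  > 2 ✓
6 12 8 → min 6  > 2 ✓
12 8 13 → min 8  > 2 ✓
8 13 17 → min 8  > 2 ✓
13 17 12 → min 12  > 2 ✓
17 12 5 → min 5  > 2 ✓
12 5 3 → min 3  > 2 ✓
5 3 19 → min 3  > 2 ✓
3 19 2 → min 2
19 2 2 → min 2
2 2 0 → min 0
2 0 17 → min 0
10 windows satisfy the condition.

10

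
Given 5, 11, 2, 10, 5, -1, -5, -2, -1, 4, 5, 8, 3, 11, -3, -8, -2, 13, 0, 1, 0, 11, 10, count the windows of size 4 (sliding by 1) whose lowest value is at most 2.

5 11 2 10 → min 2  ≤ 2 ✓
11 2 10 5 → min 2  ≤ 2 ✓
2 10 5 -1 → min -1  ≤ 2 ✓
10 5 -1 -5 → min -5  ≤ 2 ✓
5 -1 -5 -2 → min -5  ≤ 2 ✓
-1 -5 -2 -1 → min -5  ≤ 2 ✓
-5 -2 -1 4 → min -5  ≤ 2 ✓
-2 -1 4 5 → min -2  ≤ 2 ✓
-1 4 5 8 → min -1  ≤ 2 ✓
4 5 8 3 → min 3
5 8 3 11 → min 3
8 3 11 -3 → min -3  ≤ 2 ✓
3 11 -3 -8 → min -8  ≤ 2 ✓
11 -3 -8 -2 → min -8  ≤ 2 ✓
-3 -8 -2 13 → min -8  ≤ 2 ✓
-8 -2 13 0 → min -8  ≤ 2 ✓
-2 13 0 1 → min -2  ≤ 2 ✓
13 0 1 0 → min 0  ≤ 2 ✓
0 1 0 11 → min 0  ≤ 2 ✓
1 0 11 10 → min 0  ≤ 2 ✓
18 windows satisfy the condition.

18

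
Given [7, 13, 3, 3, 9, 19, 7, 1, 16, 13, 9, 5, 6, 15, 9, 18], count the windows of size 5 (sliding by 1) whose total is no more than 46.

(7, 13, 3, 3, 9) → sum 35  ≤ 46 ✓
(13, 3, 3, 9, 19) → sum 47
(3, 3, 9, 19, 7) → sum 41  ≤ 46 ✓
(3, 9, 19, 7, 1) → sum 39  ≤ 46 ✓
(9, 19, 7, 1, 16) → sum 52
(19, 7, 1, 16, 13) → sum 56
(7, 1, 16, 13, 9) → sum 46  ≤ 46 ✓
(1, 16, 13, 9, 5) → sum 44  ≤ 46 ✓
(16, 13, 9, 5, 6) → sum 49
(13, 9, 5, 6, 15) → sum 48
(9, 5, 6, 15, 9) → sum 44  ≤ 46 ✓
(5, 6, 15, 9, 18) → sum 53
6 windows satisfy the condition.

6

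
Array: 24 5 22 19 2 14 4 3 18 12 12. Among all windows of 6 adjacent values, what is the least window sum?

Window sums for each of the 6 positions:
[24, 5, 22, 19, 2, 14] → sum 86
[5, 22, 19, 2, 14, 4] → sum 66
[22, 19, 2, 14, 4, 3] → sum 64
[19, 2, 14, 4, 3, 18] → sum 60
[2, 14, 4, 3, 18, 12] → sum 53
[14, 4, 3, 18, 12, 12] → sum 63
Least of these is 53.

53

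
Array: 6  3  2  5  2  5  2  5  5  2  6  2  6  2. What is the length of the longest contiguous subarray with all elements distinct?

add 6: [6] len 1
add 3: [6, 3] len 2
add 2: [6, 3, 2] len 3
add 5: [6, 3, 2, 5] len 4
add 2 (repeat 2, move left end past it): [5, 2] len 2
add 5 (repeat 5, move left end past it): [2, 5] len 2
add 2 (repeat 2, move left end past it): [5, 2] len 2
add 5 (repeat 5, move left end past it): [2, 5] len 2
add 5 (repeat 5, move left end past it): [5] len 1
add 2: [5, 2] len 2
add 6: [5, 2, 6] len 3
add 2 (repeat 2, move left end past it): [6, 2] len 2
add 6 (repeat 6, move left end past it): [2, 6] len 2
add 2 (repeat 2, move left end past it): [6, 2] len 2
Longest all-distinct length: 4.

4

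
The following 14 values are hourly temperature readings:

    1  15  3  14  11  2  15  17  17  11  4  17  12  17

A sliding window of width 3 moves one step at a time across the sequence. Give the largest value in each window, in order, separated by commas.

(1, 15, 3) → max 15
(15, 3, 14) → max 15
(3, 14, 11) → max 14
(14, 11, 2) → max 14
(11, 2, 15) → max 15
(2, 15, 17) → max 17
(15, 17, 17) → max 17
(17, 17, 11) → max 17
(17, 11, 4) → max 17
(11, 4, 17) → max 17
(4, 17, 12) → max 17
(17, 12, 17) → max 17

15, 15, 14, 14, 15, 17, 17, 17, 17, 17, 17, 17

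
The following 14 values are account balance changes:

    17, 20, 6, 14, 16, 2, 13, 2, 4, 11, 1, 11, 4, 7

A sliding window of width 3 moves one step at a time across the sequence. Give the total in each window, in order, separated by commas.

43, 40, 36, 32, 31, 17, 19, 17, 16, 23, 16, 22

Sliding a size-3 window across the 14 values:
(17, 20, 6) → sum 43
(20, 6, 14) → sum 40
(6, 14, 16) → sum 36
(14, 16, 2) → sum 32
(16, 2, 13) → sum 31
(2, 13, 2) → sum 17
(13, 2, 4) → sum 19
(2, 4, 11) → sum 17
(4, 11, 1) → sum 16
(11, 1, 11) → sum 23
(1, 11, 4) → sum 16
(11, 4, 7) → sum 22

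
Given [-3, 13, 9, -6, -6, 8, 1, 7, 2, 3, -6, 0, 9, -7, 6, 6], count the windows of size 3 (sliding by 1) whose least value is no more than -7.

(-3, 13, 9) → min -3
(13, 9, -6) → min -6
(9, -6, -6) → min -6
(-6, -6, 8) → min -6
(-6, 8, 1) → min -6
(8, 1, 7) → min 1
(1, 7, 2) → min 1
(7, 2, 3) → min 2
(2, 3, -6) → min -6
(3, -6, 0) → min -6
(-6, 0, 9) → min -6
(0, 9, -7) → min -7  ≤ -7 ✓
(9, -7, 6) → min -7  ≤ -7 ✓
(-7, 6, 6) → min -7  ≤ -7 ✓
3 windows satisfy the condition.

3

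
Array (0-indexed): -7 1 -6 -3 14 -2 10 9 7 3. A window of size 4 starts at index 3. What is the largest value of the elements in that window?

14

Elements at indices 3..6: -3, 14, -2, 10
max(-3, 14, -2, 10) = 14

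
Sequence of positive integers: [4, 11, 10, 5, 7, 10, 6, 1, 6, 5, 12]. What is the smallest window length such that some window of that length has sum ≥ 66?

10

add 4: running sum 4 < 66
add 11: running sum 15 < 66
add 10: running sum 25 < 66
add 5: running sum 30 < 66
add 7: running sum 37 < 66
add 10: running sum 47 < 66
add 6: running sum 53 < 66
add 1: running sum 54 < 66
add 6: running sum 60 < 66
add 5: running sum 65 < 66
end 10: [11, 10, 5, 7, 10, 6, 1, 6, 5, 12] sum 73, len 10
Shortest qualifying length: 10.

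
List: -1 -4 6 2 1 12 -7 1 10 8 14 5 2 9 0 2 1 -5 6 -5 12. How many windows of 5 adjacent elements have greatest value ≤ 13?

12

(-1, -4, 6, 2, 1) → max 6  ≤ 13 ✓
(-4, 6, 2, 1, 12) → max 12  ≤ 13 ✓
(6, 2, 1, 12, -7) → max 12  ≤ 13 ✓
(2, 1, 12, -7, 1) → max 12  ≤ 13 ✓
(1, 12, -7, 1, 10) → max 12  ≤ 13 ✓
(12, -7, 1, 10, 8) → max 12  ≤ 13 ✓
(-7, 1, 10, 8, 14) → max 14
(1, 10, 8, 14, 5) → max 14
(10, 8, 14, 5, 2) → max 14
(8, 14, 5, 2, 9) → max 14
(14, 5, 2, 9, 0) → max 14
(5, 2, 9, 0, 2) → max 9  ≤ 13 ✓
(2, 9, 0, 2, 1) → max 9  ≤ 13 ✓
(9, 0, 2, 1, -5) → max 9  ≤ 13 ✓
(0, 2, 1, -5, 6) → max 6  ≤ 13 ✓
(2, 1, -5, 6, -5) → max 6  ≤ 13 ✓
(1, -5, 6, -5, 12) → max 12  ≤ 13 ✓
12 windows satisfy the condition.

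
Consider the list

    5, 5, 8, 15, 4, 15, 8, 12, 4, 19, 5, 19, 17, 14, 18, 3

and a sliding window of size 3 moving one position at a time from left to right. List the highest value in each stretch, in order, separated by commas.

8, 15, 15, 15, 15, 15, 12, 19, 19, 19, 19, 19, 18, 18

Sliding a size-3 window across the 16 values:
[5, 5, 8] → max 8
[5, 8, 15] → max 15
[8, 15, 4] → max 15
[15, 4, 15] → max 15
[4, 15, 8] → max 15
[15, 8, 12] → max 15
[8, 12, 4] → max 12
[12, 4, 19] → max 19
[4, 19, 5] → max 19
[19, 5, 19] → max 19
[5, 19, 17] → max 19
[19, 17, 14] → max 19
[17, 14, 18] → max 18
[14, 18, 3] → max 18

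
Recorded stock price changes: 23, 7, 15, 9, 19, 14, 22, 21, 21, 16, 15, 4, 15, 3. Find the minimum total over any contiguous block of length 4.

23 7 15 9 → sum 54
7 15 9 19 → sum 50
15 9 19 14 → sum 57
9 19 14 22 → sum 64
19 14 22 21 → sum 76
14 22 21 21 → sum 78
22 21 21 16 → sum 80
21 21 16 15 → sum 73
21 16 15 4 → sum 56
16 15 4 15 → sum 50
15 4 15 3 → sum 37
Minimum of these is 37.

37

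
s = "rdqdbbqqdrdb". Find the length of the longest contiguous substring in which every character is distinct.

add r: [r] len 1
add d: [r, d] len 2
add q: [r, d, q] len 3
add d (repeat d, move left end past it): [q, d] len 2
add b: [q, d, b] len 3
add b (repeat b, move left end past it): [b] len 1
add q: [b, q] len 2
add q (repeat q, move left end past it): [q] len 1
add d: [q, d] len 2
add r: [q, d, r] len 3
add d (repeat d, move left end past it): [r, d] len 2
add b: [r, d, b] len 3
Longest all-distinct length: 3.

3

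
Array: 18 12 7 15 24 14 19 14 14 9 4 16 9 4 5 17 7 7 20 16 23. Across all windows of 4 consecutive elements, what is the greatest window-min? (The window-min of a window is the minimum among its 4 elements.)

14

Window mins for each of the 18 positions:
18 12 7 15 → min 7
12 7 15 24 → min 7
7 15 24 14 → min 7
15 24 14 19 → min 14
24 14 19 14 → min 14
14 19 14 14 → min 14
19 14 14 9 → min 9
14 14 9 4 → min 4
14 9 4 16 → min 4
9 4 16 9 → min 4
4 16 9 4 → min 4
16 9 4 5 → min 4
9 4 5 17 → min 4
4 5 17 7 → min 4
5 17 7 7 → min 5
17 7 7 20 → min 7
7 7 20 16 → min 7
7 20 16 23 → min 7
Greatest of these is 14.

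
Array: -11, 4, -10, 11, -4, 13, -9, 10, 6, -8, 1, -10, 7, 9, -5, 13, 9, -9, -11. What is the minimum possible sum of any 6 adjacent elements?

-11 4 -10 11 -4 13 → sum 3
4 -10 11 -4 13 -9 → sum 5
-10 11 -4 13 -9 10 → sum 11
11 -4 13 -9 10 6 → sum 27
-4 13 -9 10 6 -8 → sum 8
13 -9 10 6 -8 1 → sum 13
-9 10 6 -8 1 -10 → sum -10
10 6 -8 1 -10 7 → sum 6
6 -8 1 -10 7 9 → sum 5
-8 1 -10 7 9 -5 → sum -6
1 -10 7 9 -5 13 → sum 15
-10 7 9 -5 13 9 → sum 23
7 9 -5 13 9 -9 → sum 24
9 -5 13 9 -9 -11 → sum 6
Minimum of these is -10.

-10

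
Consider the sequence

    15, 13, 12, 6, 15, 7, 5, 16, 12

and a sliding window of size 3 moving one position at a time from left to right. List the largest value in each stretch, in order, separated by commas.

15 13 12 → max 15
13 12 6 → max 13
12 6 15 → max 15
6 15 7 → max 15
15 7 5 → max 15
7 5 16 → max 16
5 16 12 → max 16

15, 13, 15, 15, 15, 16, 16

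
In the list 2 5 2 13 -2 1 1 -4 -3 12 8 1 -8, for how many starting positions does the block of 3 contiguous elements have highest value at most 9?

[2, 5, 2] → max 5  ≤ 9 ✓
[5, 2, 13] → max 13
[2, 13, -2] → max 13
[13, -2, 1] → max 13
[-2, 1, 1] → max 1  ≤ 9 ✓
[1, 1, -4] → max 1  ≤ 9 ✓
[1, -4, -3] → max 1  ≤ 9 ✓
[-4, -3, 12] → max 12
[-3, 12, 8] → max 12
[12, 8, 1] → max 12
[8, 1, -8] → max 8  ≤ 9 ✓
5 windows satisfy the condition.

5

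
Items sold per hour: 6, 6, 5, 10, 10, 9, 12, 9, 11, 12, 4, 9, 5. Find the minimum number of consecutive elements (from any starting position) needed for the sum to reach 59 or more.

6

add 6: running sum 6 < 59
add 6: running sum 12 < 59
add 5: running sum 17 < 59
add 10: running sum 27 < 59
add 10: running sum 37 < 59
add 9: running sum 46 < 59
add 12: running sum 58 < 59
end 7: [6, 5, 10, 10, 9, 12, 9] sum 61, len 7
end 8: [10, 10, 9, 12, 9, 11] sum 61, len 6
end 9: [10, 9, 12, 9, 11, 12] sum 63, len 6
end 10: [10, 9, 12, 9, 11, 12, 4] sum 67, len 7
end 11: [9, 12, 9, 11, 12, 4, 9] sum 66, len 7
end 12: [12, 9, 11, 12, 4, 9, 5] sum 62, len 7
Shortest qualifying length: 6.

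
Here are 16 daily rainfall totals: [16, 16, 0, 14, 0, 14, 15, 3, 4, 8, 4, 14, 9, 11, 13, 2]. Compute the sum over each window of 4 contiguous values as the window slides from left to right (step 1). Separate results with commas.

46, 30, 28, 43, 32, 36, 30, 19, 30, 35, 38, 47, 35

[16, 16, 0, 14] → sum 46
[16, 0, 14, 0] → sum 30
[0, 14, 0, 14] → sum 28
[14, 0, 14, 15] → sum 43
[0, 14, 15, 3] → sum 32
[14, 15, 3, 4] → sum 36
[15, 3, 4, 8] → sum 30
[3, 4, 8, 4] → sum 19
[4, 8, 4, 14] → sum 30
[8, 4, 14, 9] → sum 35
[4, 14, 9, 11] → sum 38
[14, 9, 11, 13] → sum 47
[9, 11, 13, 2] → sum 35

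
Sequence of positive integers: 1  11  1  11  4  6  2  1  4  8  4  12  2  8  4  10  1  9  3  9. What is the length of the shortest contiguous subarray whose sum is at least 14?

Extend right; whenever the sum reaches 14, record the length and shrink from the left:
add 1: running sum 1 < 14
add 11: running sum 12 < 14
add 1: running sum 13 < 14
end 3: [11, 1, 11] sum 23, len 3
end 4: [11, 4] sum 15, len 2
end 5: [11, 4, 6] sum 21, len 3
end 6: [11, 4, 6, 2] sum 23, len 4
end 7: [11, 4, 6, 2, 1] sum 24, len 5
end 8: [4, 6, 2, 1, 4] sum 17, len 5
end 9: [2, 1, 4, 8] sum 15, len 4
end 10: [4, 8, 4] sum 16, len 3
end 11: [4, 12] sum 16, len 2
end 12: [12, 2] sum 14, len 2
end 13: [12, 2, 8] sum 22, len 3
end 14: [2, 8, 4] sum 14, len 3
end 15: [4, 10] sum 14, len 2
end 16: [4, 10, 1] sum 15, len 3
end 17: [10, 1, 9] sum 20, len 3
end 18: [10, 1, 9, 3] sum 23, len 4
end 19: [9, 3, 9] sum 21, len 3
Shortest qualifying length: 2.

2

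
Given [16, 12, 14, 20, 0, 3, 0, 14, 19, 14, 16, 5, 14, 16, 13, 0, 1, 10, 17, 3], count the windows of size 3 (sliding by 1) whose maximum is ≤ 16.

10

(16, 12, 14) → max 16  ≤ 16 ✓
(12, 14, 20) → max 20
(14, 20, 0) → max 20
(20, 0, 3) → max 20
(0, 3, 0) → max 3  ≤ 16 ✓
(3, 0, 14) → max 14  ≤ 16 ✓
(0, 14, 19) → max 19
(14, 19, 14) → max 19
(19, 14, 16) → max 19
(14, 16, 5) → max 16  ≤ 16 ✓
(16, 5, 14) → max 16  ≤ 16 ✓
(5, 14, 16) → max 16  ≤ 16 ✓
(14, 16, 13) → max 16  ≤ 16 ✓
(16, 13, 0) → max 16  ≤ 16 ✓
(13, 0, 1) → max 13  ≤ 16 ✓
(0, 1, 10) → max 10  ≤ 16 ✓
(1, 10, 17) → max 17
(10, 17, 3) → max 17
10 windows satisfy the condition.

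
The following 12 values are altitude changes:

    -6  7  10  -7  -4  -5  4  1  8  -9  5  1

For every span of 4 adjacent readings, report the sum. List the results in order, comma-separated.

(-6, 7, 10, -7) → sum 4
(7, 10, -7, -4) → sum 6
(10, -7, -4, -5) → sum -6
(-7, -4, -5, 4) → sum -12
(-4, -5, 4, 1) → sum -4
(-5, 4, 1, 8) → sum 8
(4, 1, 8, -9) → sum 4
(1, 8, -9, 5) → sum 5
(8, -9, 5, 1) → sum 5

4, 6, -6, -12, -4, 8, 4, 5, 5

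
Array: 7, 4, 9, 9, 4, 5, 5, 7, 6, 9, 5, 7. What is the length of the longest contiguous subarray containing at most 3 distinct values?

Extend right; when distinct count exceeds 3, shrink from the left:
[7] 1 distinct, len 1
[7, 4] 2 distinct, len 2
[7, 4, 9] 3 distinct, len 3
[7, 4, 9, 9] 3 distinct, len 4
[7, 4, 9, 9, 4] 3 distinct, len 5
[4, 9, 9, 4, 5] 3 distinct, len 5
[4, 9, 9, 4, 5, 5] 3 distinct, len 6
[4, 5, 5, 7] 3 distinct, len 4
[5, 5, 7, 6] 3 distinct, len 4
[7, 6, 9] 3 distinct, len 3
[6, 9, 5] 3 distinct, len 3
[9, 5, 7] 3 distinct, len 3
Longest length with ≤3 distinct: 6.

6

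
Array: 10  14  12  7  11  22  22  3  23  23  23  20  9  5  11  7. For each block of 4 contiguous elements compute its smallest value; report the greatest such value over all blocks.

[10, 14, 12, 7] → min 7
[14, 12, 7, 11] → min 7
[12, 7, 11, 22] → min 7
[7, 11, 22, 22] → min 7
[11, 22, 22, 3] → min 3
[22, 22, 3, 23] → min 3
[22, 3, 23, 23] → min 3
[3, 23, 23, 23] → min 3
[23, 23, 23, 20] → min 20
[23, 23, 20, 9] → min 9
[23, 20, 9, 5] → min 5
[20, 9, 5, 11] → min 5
[9, 5, 11, 7] → min 5
Greatest of these is 20.

20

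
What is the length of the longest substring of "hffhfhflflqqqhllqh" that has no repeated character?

3

add h: [h] len 1
add f: [h, f] len 2
add f (repeat f, move left end past it): [f] len 1
add h: [f, h] len 2
add f (repeat f, move left end past it): [h, f] len 2
add h (repeat h, move left end past it): [f, h] len 2
add f (repeat f, move left end past it): [h, f] len 2
add l: [h, f, l] len 3
add f (repeat f, move left end past it): [l, f] len 2
add l (repeat l, move left end past it): [f, l] len 2
add q: [f, l, q] len 3
add q (repeat q, move left end past it): [q] len 1
add q (repeat q, move left end past it): [q] len 1
add h: [q, h] len 2
add l: [q, h, l] len 3
add l (repeat l, move left end past it): [l] len 1
add q: [l, q] len 2
add h: [l, q, h] len 3
Longest all-distinct length: 3.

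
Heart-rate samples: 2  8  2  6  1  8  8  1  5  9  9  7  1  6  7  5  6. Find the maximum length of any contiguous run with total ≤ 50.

[2] sum 2 len 1
[2, 8] sum 10 len 2
[2, 8, 2] sum 12 len 3
[2, 8, 2, 6] sum 18 len 4
[2, 8, 2, 6, 1] sum 19 len 5
[2, 8, 2, 6, 1, 8] sum 27 len 6
[2, 8, 2, 6, 1, 8, 8] sum 35 len 7
[2, 8, 2, 6, 1, 8, 8, 1] sum 36 len 8
[2, 8, 2, 6, 1, 8, 8, 1, 5] sum 41 len 9
[2, 8, 2, 6, 1, 8, 8, 1, 5, 9] sum 50 len 10
[2, 6, 1, 8, 8, 1, 5, 9, 9] sum 49 len 9
[1, 8, 8, 1, 5, 9, 9, 7] sum 48 len 8
[1, 8, 8, 1, 5, 9, 9, 7, 1] sum 49 len 9
[8, 1, 5, 9, 9, 7, 1, 6] sum 46 len 8
[1, 5, 9, 9, 7, 1, 6, 7] sum 45 len 8
[1, 5, 9, 9, 7, 1, 6, 7, 5] sum 50 len 9
[9, 9, 7, 1, 6, 7, 5, 6] sum 50 len 8
Longest length seen: 10.

10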